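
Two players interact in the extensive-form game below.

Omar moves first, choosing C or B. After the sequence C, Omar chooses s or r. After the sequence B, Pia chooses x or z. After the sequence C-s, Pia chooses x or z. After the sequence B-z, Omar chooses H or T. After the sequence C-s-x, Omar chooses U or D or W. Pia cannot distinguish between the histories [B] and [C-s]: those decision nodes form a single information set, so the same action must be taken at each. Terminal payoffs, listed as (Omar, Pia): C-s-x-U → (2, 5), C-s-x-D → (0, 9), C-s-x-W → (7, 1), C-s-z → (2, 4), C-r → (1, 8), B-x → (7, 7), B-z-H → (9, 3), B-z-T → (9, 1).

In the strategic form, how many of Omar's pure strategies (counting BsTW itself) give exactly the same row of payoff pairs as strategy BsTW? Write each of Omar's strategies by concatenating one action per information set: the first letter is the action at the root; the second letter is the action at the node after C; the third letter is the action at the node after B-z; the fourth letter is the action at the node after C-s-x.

Row for BsTW (columns x, z): (7,7) (9,1).
Under BsTW, Omar's choice at the node after C and at the node after C-s-x can never be reached regardless of what Pia does, so varying those choices leaves every outcome unchanged.
Holding the reachable choices fixed and varying the unreachable ones freely already gives 2 × 3 = 6 equivalent strategies.
No other strategy reproduces this row, so those 6 are the full class: BsTU, BsTD, BsTW, BrTU, BrTD, BrTW.

6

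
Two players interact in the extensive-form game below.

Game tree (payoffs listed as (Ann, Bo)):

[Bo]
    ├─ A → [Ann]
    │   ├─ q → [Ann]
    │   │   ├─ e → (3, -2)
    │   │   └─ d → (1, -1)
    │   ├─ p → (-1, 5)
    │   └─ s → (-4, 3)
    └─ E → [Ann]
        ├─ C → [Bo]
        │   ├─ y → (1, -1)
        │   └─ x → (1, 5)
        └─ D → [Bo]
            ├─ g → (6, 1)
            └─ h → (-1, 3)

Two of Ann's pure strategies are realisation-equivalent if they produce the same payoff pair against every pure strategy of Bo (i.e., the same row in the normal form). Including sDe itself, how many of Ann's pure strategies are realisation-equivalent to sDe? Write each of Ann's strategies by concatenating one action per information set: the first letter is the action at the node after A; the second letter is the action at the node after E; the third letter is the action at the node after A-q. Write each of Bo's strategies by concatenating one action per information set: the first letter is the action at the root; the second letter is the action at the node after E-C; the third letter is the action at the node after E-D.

Row for sDe (columns Ayg, Ayh, Axg, Axh, Eyg, Eyh, Exg, Exh): (-4,3) (-4,3) (-4,3) (-4,3) (6,1) (-1,3) (6,1) (-1,3).
Under sDe, Ann's choice at the node after A-q can never be reached regardless of what Bo does, so varying those choices leaves every outcome unchanged.
Holding the reachable choices fixed and varying the unreachable one freely already gives 2 equivalent strategies.
No other strategy reproduces this row, so those 2 are the full class: sDe, sDd.

2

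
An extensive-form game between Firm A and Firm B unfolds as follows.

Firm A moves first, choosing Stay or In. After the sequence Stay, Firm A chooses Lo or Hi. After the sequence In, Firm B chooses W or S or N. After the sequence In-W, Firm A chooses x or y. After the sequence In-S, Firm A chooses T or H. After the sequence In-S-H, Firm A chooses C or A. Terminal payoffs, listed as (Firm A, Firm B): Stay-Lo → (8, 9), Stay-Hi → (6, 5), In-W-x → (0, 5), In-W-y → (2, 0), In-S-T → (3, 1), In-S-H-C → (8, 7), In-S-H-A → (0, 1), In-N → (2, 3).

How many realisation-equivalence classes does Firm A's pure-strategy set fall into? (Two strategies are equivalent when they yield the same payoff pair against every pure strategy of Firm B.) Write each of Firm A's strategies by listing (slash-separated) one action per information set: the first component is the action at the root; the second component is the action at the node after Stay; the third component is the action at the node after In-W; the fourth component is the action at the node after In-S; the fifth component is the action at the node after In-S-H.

Firm A has 32 pure strategies: Stay/Lo/x/T/C, Stay/Lo/x/T/A, Stay/Lo/x/H/C, Stay/Lo/x/H/A, Stay/Lo/y/T/C, Stay/Lo/y/T/A, Stay/Lo/y/H/C, Stay/Lo/y/H/A, Stay/Hi/x/T/C, Stay/Hi/x/T/A, Stay/Hi/x/H/C, Stay/Hi/x/H/A, Stay/Hi/y/T/C, Stay/Hi/y/T/A, Stay/Hi/y/H/C, Stay/Hi/y/H/A, In/Lo/x/T/C, In/Lo/x/T/A, In/Lo/x/H/C, In/Lo/x/H/A, In/Lo/y/T/C, In/Lo/y/T/A, In/Lo/y/H/C, In/Lo/y/H/A, In/Hi/x/T/C, In/Hi/x/T/A, In/Hi/x/H/C, In/Hi/x/H/A, In/Hi/y/T/C, In/Hi/y/T/A, In/Hi/y/H/C, In/Hi/y/H/A. Columns: W, S, N.
{Stay/Lo/x/T/C, Stay/Lo/x/T/A, Stay/Lo/x/H/C, Stay/Lo/x/H/A, Stay/Lo/y/T/C, Stay/Lo/y/T/A, Stay/Lo/y/H/C, Stay/Lo/y/H/A} → row (8,9) (8,9) (8,9)
{Stay/Hi/x/T/C, Stay/Hi/x/T/A, Stay/Hi/x/H/C, Stay/Hi/x/H/A, Stay/Hi/y/T/C, Stay/Hi/y/T/A, Stay/Hi/y/H/C, Stay/Hi/y/H/A} → row (6,5) (6,5) (6,5)
{In/Lo/x/T/C, In/Lo/x/T/A, In/Hi/x/T/C, In/Hi/x/T/A} → row (0,5) (3,1) (2,3)
{In/Lo/x/H/C, In/Hi/x/H/C} → row (0,5) (8,7) (2,3)
{In/Lo/x/H/A, In/Hi/x/H/A} → row (0,5) (0,1) (2,3)
{In/Lo/y/T/C, In/Lo/y/T/A, In/Hi/y/T/C, In/Hi/y/T/A} → row (2,0) (3,1) (2,3)
{In/Lo/y/H/C, In/Hi/y/H/C} → row (2,0) (8,7) (2,3)
{In/Lo/y/H/A, In/Hi/y/H/A} → row (2,0) (0,1) (2,3)
That's 8 distinct rows out of 32 strategies.

8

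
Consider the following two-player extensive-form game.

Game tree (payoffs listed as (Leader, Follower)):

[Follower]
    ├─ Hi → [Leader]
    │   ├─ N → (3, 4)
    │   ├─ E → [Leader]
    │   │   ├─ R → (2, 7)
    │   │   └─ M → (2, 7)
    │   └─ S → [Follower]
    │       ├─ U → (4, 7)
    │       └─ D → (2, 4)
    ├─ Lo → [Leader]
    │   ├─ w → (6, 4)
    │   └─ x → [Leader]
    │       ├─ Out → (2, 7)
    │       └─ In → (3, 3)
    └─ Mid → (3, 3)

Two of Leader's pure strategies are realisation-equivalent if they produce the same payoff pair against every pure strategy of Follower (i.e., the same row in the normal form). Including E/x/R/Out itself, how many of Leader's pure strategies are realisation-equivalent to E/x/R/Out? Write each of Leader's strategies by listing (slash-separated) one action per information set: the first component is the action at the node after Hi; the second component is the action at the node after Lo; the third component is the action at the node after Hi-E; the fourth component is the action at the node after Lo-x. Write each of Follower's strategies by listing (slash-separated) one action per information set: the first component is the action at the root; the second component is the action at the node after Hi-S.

2

Row for E/x/R/Out (columns Hi/U, Hi/D, Lo/U, Lo/D, Mid/U, Mid/D): (2,7) (2,7) (2,7) (2,7) (3,3) (3,3).
Every one of Leader's information sets is on the play path for some reply by Follower when Leader follows E/x/R/Out.
Even so, E/x/M/Out happens to produce the same payoff in every column — so 2 strategies share this row.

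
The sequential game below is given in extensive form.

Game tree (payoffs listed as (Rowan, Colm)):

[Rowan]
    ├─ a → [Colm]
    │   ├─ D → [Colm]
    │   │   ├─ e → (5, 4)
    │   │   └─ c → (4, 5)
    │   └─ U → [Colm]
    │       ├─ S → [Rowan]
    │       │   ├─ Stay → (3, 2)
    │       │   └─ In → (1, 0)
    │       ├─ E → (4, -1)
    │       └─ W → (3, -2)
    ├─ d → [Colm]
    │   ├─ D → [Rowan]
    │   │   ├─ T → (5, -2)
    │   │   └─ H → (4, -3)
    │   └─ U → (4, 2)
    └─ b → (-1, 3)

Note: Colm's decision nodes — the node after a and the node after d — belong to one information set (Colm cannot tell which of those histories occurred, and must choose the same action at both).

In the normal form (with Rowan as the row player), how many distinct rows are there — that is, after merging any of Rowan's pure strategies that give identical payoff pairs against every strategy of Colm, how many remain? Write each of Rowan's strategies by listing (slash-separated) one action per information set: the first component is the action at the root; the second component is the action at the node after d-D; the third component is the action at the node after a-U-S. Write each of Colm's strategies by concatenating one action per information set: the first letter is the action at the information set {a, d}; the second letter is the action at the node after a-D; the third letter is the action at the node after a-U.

5

Rowan has 12 pure strategies: a/T/Stay, a/T/In, a/H/Stay, a/H/In, d/T/Stay, d/T/In, d/H/Stay, d/H/In, b/T/Stay, b/T/In, b/H/Stay, b/H/In. Columns: DeS, DeE, DeW, DcS, DcE, DcW, UeS, UeE, UeW, UcS, UcE, UcW.
{a/T/Stay, a/H/Stay} → row (5,4) (5,4) (5,4) (4,5) (4,5) (4,5) (3,2) (4,-1) (3,-2) (3,2) (4,-1) (3,-2)
{a/T/In, a/H/In} → row (5,4) (5,4) (5,4) (4,5) (4,5) (4,5) (1,0) (4,-1) (3,-2) (1,0) (4,-1) (3,-2)
{d/T/Stay, d/T/In} → row (5,-2) (5,-2) (5,-2) (5,-2) (5,-2) (5,-2) (4,2) (4,2) (4,2) (4,2) (4,2) (4,2)
{d/H/Stay, d/H/In} → row (4,-3) (4,-3) (4,-3) (4,-3) (4,-3) (4,-3) (4,2) (4,2) (4,2) (4,2) (4,2) (4,2)
{b/T/Stay, b/T/In, b/H/Stay, b/H/In} → row (-1,3) (-1,3) (-1,3) (-1,3) (-1,3) (-1,3) (-1,3) (-1,3) (-1,3) (-1,3) (-1,3) (-1,3)
That's 5 distinct rows out of 12 strategies.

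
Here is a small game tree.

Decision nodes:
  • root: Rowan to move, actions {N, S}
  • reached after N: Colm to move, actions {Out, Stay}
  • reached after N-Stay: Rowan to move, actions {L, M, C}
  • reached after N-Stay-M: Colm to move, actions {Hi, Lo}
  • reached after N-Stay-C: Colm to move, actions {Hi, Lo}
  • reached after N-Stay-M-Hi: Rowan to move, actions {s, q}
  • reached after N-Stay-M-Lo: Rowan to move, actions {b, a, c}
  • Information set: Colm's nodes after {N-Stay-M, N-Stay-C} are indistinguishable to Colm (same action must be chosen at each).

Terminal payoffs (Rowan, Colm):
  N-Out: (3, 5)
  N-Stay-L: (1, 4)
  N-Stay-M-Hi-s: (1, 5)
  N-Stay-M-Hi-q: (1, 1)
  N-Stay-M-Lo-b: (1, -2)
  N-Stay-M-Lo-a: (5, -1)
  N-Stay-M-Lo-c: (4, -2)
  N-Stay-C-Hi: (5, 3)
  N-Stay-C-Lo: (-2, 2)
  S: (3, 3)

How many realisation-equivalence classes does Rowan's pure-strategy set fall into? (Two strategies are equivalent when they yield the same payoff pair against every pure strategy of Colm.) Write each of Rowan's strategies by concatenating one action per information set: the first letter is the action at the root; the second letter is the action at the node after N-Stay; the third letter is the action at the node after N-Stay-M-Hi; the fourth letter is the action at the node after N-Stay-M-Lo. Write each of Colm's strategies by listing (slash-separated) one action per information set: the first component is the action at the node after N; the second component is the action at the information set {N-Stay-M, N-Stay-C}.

9

Rowan has 36 pure strategies: NLsb, NLsa, NLsc, NLqb, NLqa, NLqc, NMsb, NMsa, NMsc, NMqb, NMqa, NMqc, NCsb, NCsa, NCsc, NCqb, NCqa, NCqc, SLsb, SLsa, SLsc, SLqb, SLqa, SLqc, SMsb, SMsa, SMsc, SMqb, SMqa, SMqc, SCsb, SCsa, SCsc, SCqb, SCqa, SCqc. Columns: Out/Hi, Out/Lo, Stay/Hi, Stay/Lo.
{NLsb, NLsa, NLsc, NLqb, NLqa, NLqc} → row (3,5) (3,5) (1,4) (1,4)
{NMsb} → row (3,5) (3,5) (1,5) (1,-2)
{NMsa} → row (3,5) (3,5) (1,5) (5,-1)
{NMsc} → row (3,5) (3,5) (1,5) (4,-2)
{NMqb} → row (3,5) (3,5) (1,1) (1,-2)
{NMqa} → row (3,5) (3,5) (1,1) (5,-1)
{NMqc} → row (3,5) (3,5) (1,1) (4,-2)
{NCsb, NCsa, NCsc, NCqb, NCqa, NCqc} → row (3,5) (3,5) (5,3) (-2,2)
{SLsb, SLsa, SLsc, SLqb, SLqa, SLqc, SMsb, SMsa, SMsc, SMqb, SMqa, SMqc, SCsb, SCsa, SCsc, SCqb, SCqa, SCqc} → row (3,3) (3,3) (3,3) (3,3)
That's 9 distinct rows out of 36 strategies.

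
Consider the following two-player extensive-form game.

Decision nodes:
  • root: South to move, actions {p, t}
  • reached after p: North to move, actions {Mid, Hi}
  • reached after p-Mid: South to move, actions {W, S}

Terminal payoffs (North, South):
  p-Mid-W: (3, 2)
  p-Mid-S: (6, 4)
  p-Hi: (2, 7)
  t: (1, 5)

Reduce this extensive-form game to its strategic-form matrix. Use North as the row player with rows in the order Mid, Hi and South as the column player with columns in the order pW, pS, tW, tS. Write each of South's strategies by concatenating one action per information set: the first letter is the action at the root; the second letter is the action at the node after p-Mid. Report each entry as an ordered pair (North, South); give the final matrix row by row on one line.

Row Mid: pW→(3,2), pS→(6,4), tW→(1,5), tS→(1,5)
Row Hi: pW→(2,7), pS→(2,7), tW→(1,5), tS→(1,5)

Mid: (3,2) (6,4) (1,5) (1,5) | Hi: (2,7) (2,7) (1,5) (1,5)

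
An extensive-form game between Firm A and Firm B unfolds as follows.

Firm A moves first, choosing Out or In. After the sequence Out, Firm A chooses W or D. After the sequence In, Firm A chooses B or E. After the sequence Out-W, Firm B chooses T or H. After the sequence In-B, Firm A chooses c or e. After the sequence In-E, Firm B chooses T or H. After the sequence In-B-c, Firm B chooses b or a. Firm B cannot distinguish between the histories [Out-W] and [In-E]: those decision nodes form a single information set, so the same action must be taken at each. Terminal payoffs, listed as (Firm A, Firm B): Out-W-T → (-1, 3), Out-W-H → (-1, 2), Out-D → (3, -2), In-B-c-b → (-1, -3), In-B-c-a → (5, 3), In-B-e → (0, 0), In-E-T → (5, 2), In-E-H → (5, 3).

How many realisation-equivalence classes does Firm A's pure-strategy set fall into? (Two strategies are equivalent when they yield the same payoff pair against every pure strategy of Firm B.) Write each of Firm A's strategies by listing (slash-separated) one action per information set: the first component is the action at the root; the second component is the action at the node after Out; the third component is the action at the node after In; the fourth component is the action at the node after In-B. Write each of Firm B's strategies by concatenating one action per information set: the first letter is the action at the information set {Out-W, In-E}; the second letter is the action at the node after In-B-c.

Firm A has 16 pure strategies: Out/W/B/c, Out/W/B/e, Out/W/E/c, Out/W/E/e, Out/D/B/c, Out/D/B/e, Out/D/E/c, Out/D/E/e, In/W/B/c, In/W/B/e, In/W/E/c, In/W/E/e, In/D/B/c, In/D/B/e, In/D/E/c, In/D/E/e. Columns: Tb, Ta, Hb, Ha.
{Out/W/B/c, Out/W/B/e, Out/W/E/c, Out/W/E/e} → row (-1,3) (-1,3) (-1,2) (-1,2)
{Out/D/B/c, Out/D/B/e, Out/D/E/c, Out/D/E/e} → row (3,-2) (3,-2) (3,-2) (3,-2)
{In/W/B/c, In/D/B/c} → row (-1,-3) (5,3) (-1,-3) (5,3)
{In/W/B/e, In/D/B/e} → row (0,0) (0,0) (0,0) (0,0)
{In/W/E/c, In/W/E/e, In/D/E/c, In/D/E/e} → row (5,2) (5,2) (5,3) (5,3)
That's 5 distinct rows out of 16 strategies.

5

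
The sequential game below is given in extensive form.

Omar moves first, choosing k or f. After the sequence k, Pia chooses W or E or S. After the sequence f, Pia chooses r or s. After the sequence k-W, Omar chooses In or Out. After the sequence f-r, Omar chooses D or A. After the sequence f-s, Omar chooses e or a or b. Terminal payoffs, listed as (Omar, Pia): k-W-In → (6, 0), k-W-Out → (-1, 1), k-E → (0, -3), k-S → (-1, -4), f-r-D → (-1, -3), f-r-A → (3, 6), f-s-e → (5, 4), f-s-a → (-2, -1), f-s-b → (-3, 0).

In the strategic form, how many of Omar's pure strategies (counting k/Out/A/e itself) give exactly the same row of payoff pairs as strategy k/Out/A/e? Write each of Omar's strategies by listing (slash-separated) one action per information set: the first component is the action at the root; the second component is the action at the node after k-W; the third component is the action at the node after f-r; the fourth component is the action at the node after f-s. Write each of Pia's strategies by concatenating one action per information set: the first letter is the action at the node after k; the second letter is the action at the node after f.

Row for k/Out/A/e (columns Wr, Ws, Er, Es, Sr, Ss): (-1,1) (-1,1) (0,-3) (0,-3) (-1,-4) (-1,-4).
Under k/Out/A/e, Omar's choice at the node after f-r and at the node after f-s can never be reached regardless of what Pia does, so varying those choices leaves every outcome unchanged.
Holding the reachable choices fixed and varying the unreachable ones freely already gives 2 × 3 = 6 equivalent strategies.
No other strategy reproduces this row, so those 6 are the full class: k/Out/D/e, k/Out/D/a, k/Out/D/b, k/Out/A/e, k/Out/A/a, k/Out/A/b.

6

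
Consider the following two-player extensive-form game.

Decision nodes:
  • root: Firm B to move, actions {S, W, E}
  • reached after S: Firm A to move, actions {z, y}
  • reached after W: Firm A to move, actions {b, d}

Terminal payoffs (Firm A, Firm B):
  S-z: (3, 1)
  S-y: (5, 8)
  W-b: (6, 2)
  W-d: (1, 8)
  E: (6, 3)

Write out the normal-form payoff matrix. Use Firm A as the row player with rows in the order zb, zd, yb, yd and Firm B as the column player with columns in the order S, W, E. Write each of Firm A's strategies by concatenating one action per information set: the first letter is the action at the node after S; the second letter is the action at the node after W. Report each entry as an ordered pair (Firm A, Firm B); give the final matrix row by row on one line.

Row zb: S→(3,1), W→(6,2), E→(6,3)
Row zd: S→(3,1), W→(1,8), E→(6,3)
Row yb: S→(5,8), W→(6,2), E→(6,3)
Row yd: S→(5,8), W→(1,8), E→(6,3)

zb: (3,1) (6,2) (6,3) | zd: (3,1) (1,8) (6,3) | yb: (5,8) (6,2) (6,3) | yd: (5,8) (1,8) (6,3)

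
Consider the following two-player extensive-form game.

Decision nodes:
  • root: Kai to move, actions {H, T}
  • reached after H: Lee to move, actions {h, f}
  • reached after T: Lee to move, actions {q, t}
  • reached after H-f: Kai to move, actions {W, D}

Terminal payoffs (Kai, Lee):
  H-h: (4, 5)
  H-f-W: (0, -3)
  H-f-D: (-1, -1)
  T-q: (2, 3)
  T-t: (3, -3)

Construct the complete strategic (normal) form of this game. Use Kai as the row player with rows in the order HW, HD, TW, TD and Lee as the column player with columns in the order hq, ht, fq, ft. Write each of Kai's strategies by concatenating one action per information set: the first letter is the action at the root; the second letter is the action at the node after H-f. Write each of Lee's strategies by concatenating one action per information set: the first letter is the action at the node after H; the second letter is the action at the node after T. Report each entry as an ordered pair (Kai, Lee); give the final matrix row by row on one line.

           hq       ht       fq       ft
  HW    (4,5)    (4,5)   (0,-3)   (0,-3)
  HD    (4,5)    (4,5)  (-1,-1)  (-1,-1)
  TW    (2,3)   (3,-3)    (2,3)   (3,-3)
  TD    (2,3)   (3,-3)    (2,3)   (3,-3)

HW: (4,5) (4,5) (0,-3) (0,-3) | HD: (4,5) (4,5) (-1,-1) (-1,-1) | TW: (2,3) (3,-3) (2,3) (3,-3) | TD: (2,3) (3,-3) (2,3) (3,-3)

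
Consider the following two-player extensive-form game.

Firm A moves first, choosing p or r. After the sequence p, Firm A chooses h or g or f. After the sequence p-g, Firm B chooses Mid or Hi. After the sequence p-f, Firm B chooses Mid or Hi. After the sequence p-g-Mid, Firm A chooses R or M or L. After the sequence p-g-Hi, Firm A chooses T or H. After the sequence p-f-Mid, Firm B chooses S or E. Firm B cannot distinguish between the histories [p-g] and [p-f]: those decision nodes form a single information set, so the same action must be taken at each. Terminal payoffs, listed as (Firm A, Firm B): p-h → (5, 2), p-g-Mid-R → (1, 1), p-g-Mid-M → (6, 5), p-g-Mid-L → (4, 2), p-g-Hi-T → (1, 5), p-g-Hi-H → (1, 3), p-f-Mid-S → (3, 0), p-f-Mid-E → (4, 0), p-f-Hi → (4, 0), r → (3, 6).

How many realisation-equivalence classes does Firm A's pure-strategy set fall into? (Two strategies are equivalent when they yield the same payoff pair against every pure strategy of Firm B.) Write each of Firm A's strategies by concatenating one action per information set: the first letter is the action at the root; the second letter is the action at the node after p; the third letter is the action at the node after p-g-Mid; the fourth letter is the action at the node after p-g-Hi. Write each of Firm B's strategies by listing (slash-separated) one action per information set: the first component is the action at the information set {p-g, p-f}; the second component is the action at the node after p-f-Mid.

Firm A has 36 pure strategies: phRT, phRH, phMT, phMH, phLT, phLH, pgRT, pgRH, pgMT, pgMH, pgLT, pgLH, pfRT, pfRH, pfMT, pfMH, pfLT, pfLH, rhRT, rhRH, rhMT, rhMH, rhLT, rhLH, rgRT, rgRH, rgMT, rgMH, rgLT, rgLH, rfRT, rfRH, rfMT, rfMH, rfLT, rfLH. Columns: Mid/S, Mid/E, Hi/S, Hi/E.
{phRT, phRH, phMT, phMH, phLT, phLH} → row (5,2) (5,2) (5,2) (5,2)
{pgRT} → row (1,1) (1,1) (1,5) (1,5)
{pgRH} → row (1,1) (1,1) (1,3) (1,3)
{pgMT} → row (6,5) (6,5) (1,5) (1,5)
{pgMH} → row (6,5) (6,5) (1,3) (1,3)
{pgLT} → row (4,2) (4,2) (1,5) (1,5)
{pgLH} → row (4,2) (4,2) (1,3) (1,3)
{pfRT, pfRH, pfMT, pfMH, pfLT, pfLH} → row (3,0) (4,0) (4,0) (4,0)
{rhRT, rhRH, rhMT, rhMH, rhLT, rhLH, rgRT, rgRH, rgMT, rgMH, rgLT, rgLH, rfRT, rfRH, rfMT, rfMH, rfLT, rfLH} → row (3,6) (3,6) (3,6) (3,6)
That's 9 distinct rows out of 36 strategies.

9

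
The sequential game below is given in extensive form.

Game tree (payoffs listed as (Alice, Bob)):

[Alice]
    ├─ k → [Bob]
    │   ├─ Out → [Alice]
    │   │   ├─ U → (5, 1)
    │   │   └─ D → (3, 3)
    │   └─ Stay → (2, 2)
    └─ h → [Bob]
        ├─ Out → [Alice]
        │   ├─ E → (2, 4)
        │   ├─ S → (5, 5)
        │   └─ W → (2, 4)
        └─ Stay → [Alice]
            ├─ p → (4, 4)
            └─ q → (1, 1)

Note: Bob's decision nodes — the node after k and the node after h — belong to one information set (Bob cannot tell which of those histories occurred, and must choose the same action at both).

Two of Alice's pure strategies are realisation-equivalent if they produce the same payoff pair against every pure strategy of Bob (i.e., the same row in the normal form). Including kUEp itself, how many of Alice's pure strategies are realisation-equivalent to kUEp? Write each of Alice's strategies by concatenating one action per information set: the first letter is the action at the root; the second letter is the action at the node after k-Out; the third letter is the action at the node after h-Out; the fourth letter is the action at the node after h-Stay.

Row for kUEp (columns Out, Stay): (5,1) (2,2).
Under kUEp, Alice's choice at the node after h-Out and at the node after h-Stay can never be reached regardless of what Bob does, so varying those choices leaves every outcome unchanged.
Holding the reachable choices fixed and varying the unreachable ones freely already gives 3 × 2 = 6 equivalent strategies.
No other strategy reproduces this row, so those 6 are the full class: kUEp, kUEq, kUSp, kUSq, kUWp, kUWq.

6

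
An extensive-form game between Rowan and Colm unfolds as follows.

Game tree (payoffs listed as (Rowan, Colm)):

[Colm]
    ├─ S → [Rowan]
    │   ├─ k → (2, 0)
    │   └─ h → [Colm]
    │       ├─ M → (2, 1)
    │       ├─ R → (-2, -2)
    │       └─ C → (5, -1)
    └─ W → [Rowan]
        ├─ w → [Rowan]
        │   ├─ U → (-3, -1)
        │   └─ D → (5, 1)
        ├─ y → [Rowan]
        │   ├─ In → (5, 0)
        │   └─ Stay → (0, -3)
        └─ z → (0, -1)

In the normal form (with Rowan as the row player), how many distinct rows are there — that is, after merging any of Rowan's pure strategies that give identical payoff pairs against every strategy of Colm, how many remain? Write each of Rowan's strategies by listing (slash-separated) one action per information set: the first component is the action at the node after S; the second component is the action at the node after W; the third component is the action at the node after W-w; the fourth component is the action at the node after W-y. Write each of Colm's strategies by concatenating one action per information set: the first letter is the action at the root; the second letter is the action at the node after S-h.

10

Rowan has 24 pure strategies: k/w/U/In, k/w/U/Stay, k/w/D/In, k/w/D/Stay, k/y/U/In, k/y/U/Stay, k/y/D/In, k/y/D/Stay, k/z/U/In, k/z/U/Stay, k/z/D/In, k/z/D/Stay, h/w/U/In, h/w/U/Stay, h/w/D/In, h/w/D/Stay, h/y/U/In, h/y/U/Stay, h/y/D/In, h/y/D/Stay, h/z/U/In, h/z/U/Stay, h/z/D/In, h/z/D/Stay. Columns: SM, SR, SC, WM, WR, WC.
{k/w/U/In, k/w/U/Stay} → row (2,0) (2,0) (2,0) (-3,-1) (-3,-1) (-3,-1)
{k/w/D/In, k/w/D/Stay} → row (2,0) (2,0) (2,0) (5,1) (5,1) (5,1)
{k/y/U/In, k/y/D/In} → row (2,0) (2,0) (2,0) (5,0) (5,0) (5,0)
{k/y/U/Stay, k/y/D/Stay} → row (2,0) (2,0) (2,0) (0,-3) (0,-3) (0,-3)
{k/z/U/In, k/z/U/Stay, k/z/D/In, k/z/D/Stay} → row (2,0) (2,0) (2,0) (0,-1) (0,-1) (0,-1)
{h/w/U/In, h/w/U/Stay} → row (2,1) (-2,-2) (5,-1) (-3,-1) (-3,-1) (-3,-1)
{h/w/D/In, h/w/D/Stay} → row (2,1) (-2,-2) (5,-1) (5,1) (5,1) (5,1)
{h/y/U/In, h/y/D/In} → row (2,1) (-2,-2) (5,-1) (5,0) (5,0) (5,0)
{h/y/U/Stay, h/y/D/Stay} → row (2,1) (-2,-2) (5,-1) (0,-3) (0,-3) (0,-3)
{h/z/U/In, h/z/U/Stay, h/z/D/In, h/z/D/Stay} → row (2,1) (-2,-2) (5,-1) (0,-1) (0,-1) (0,-1)
That's 10 distinct rows out of 24 strategies.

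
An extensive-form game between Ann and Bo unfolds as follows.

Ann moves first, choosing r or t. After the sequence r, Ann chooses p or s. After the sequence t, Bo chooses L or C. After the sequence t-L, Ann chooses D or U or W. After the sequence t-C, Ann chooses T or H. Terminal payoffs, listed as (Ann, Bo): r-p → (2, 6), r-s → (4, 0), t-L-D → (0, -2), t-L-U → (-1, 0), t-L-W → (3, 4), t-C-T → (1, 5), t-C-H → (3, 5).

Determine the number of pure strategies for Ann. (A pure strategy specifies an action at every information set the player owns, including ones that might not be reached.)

24

Ann owns the root with actions {r, t} — two choices.
Ann owns the node after r with actions {p, s} — two choices.
Ann owns the node after t-L with actions {D, U, W} — three choices.
Ann owns the node after t-C with actions {T, H} — two choices.
A pure strategy fixes one action at each information set independently, so the count is the product 2 × 2 × 3 × 2 = 24.
(For reference, Bo has 2 pure strategies, giving a 24×2 normal-form matrix.)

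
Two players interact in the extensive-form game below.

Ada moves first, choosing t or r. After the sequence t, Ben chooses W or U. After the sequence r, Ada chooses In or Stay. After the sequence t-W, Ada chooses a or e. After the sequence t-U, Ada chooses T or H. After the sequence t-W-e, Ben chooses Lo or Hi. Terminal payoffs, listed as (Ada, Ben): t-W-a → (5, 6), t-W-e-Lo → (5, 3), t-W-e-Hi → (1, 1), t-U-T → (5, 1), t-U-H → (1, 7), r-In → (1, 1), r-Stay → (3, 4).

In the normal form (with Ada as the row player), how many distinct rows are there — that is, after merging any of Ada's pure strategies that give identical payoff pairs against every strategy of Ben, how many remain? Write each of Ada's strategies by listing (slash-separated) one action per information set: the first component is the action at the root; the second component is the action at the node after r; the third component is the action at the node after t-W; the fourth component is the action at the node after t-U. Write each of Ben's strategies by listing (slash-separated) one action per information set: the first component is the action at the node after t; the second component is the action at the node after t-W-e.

Ada has 16 pure strategies: t/In/a/T, t/In/a/H, t/In/e/T, t/In/e/H, t/Stay/a/T, t/Stay/a/H, t/Stay/e/T, t/Stay/e/H, r/In/a/T, r/In/a/H, r/In/e/T, r/In/e/H, r/Stay/a/T, r/Stay/a/H, r/Stay/e/T, r/Stay/e/H. Columns: W/Lo, W/Hi, U/Lo, U/Hi.
{t/In/a/T, t/Stay/a/T} → row (5,6) (5,6) (5,1) (5,1)
{t/In/a/H, t/Stay/a/H} → row (5,6) (5,6) (1,7) (1,7)
{t/In/e/T, t/Stay/e/T} → row (5,3) (1,1) (5,1) (5,1)
{t/In/e/H, t/Stay/e/H} → row (5,3) (1,1) (1,7) (1,7)
{r/In/a/T, r/In/a/H, r/In/e/T, r/In/e/H} → row (1,1) (1,1) (1,1) (1,1)
{r/Stay/a/T, r/Stay/a/H, r/Stay/e/T, r/Stay/e/H} → row (3,4) (3,4) (3,4) (3,4)
That's 6 distinct rows out of 16 strategies.

6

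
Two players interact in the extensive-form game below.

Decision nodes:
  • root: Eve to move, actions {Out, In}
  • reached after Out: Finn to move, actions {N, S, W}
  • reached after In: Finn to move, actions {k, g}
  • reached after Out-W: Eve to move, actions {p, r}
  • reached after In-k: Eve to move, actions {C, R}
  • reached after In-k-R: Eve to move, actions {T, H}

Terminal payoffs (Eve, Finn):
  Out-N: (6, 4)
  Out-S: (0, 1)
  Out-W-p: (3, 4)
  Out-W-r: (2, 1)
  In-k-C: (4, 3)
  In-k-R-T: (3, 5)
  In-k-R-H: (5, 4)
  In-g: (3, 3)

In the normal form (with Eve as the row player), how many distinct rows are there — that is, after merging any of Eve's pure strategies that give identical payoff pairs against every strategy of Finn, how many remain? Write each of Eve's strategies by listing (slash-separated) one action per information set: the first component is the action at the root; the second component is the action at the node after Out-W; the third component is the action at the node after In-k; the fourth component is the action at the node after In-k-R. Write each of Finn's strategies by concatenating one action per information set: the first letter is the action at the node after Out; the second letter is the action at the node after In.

Eve has 16 pure strategies: Out/p/C/T, Out/p/C/H, Out/p/R/T, Out/p/R/H, Out/r/C/T, Out/r/C/H, Out/r/R/T, Out/r/R/H, In/p/C/T, In/p/C/H, In/p/R/T, In/p/R/H, In/r/C/T, In/r/C/H, In/r/R/T, In/r/R/H. Columns: Nk, Ng, Sk, Sg, Wk, Wg.
{Out/p/C/T, Out/p/C/H, Out/p/R/T, Out/p/R/H} → row (6,4) (6,4) (0,1) (0,1) (3,4) (3,4)
{Out/r/C/T, Out/r/C/H, Out/r/R/T, Out/r/R/H} → row (6,4) (6,4) (0,1) (0,1) (2,1) (2,1)
{In/p/C/T, In/p/C/H, In/r/C/T, In/r/C/H} → row (4,3) (3,3) (4,3) (3,3) (4,3) (3,3)
{In/p/R/T, In/r/R/T} → row (3,5) (3,3) (3,5) (3,3) (3,5) (3,3)
{In/p/R/H, In/r/R/H} → row (5,4) (3,3) (5,4) (3,3) (5,4) (3,3)
That's 5 distinct rows out of 16 strategies.

5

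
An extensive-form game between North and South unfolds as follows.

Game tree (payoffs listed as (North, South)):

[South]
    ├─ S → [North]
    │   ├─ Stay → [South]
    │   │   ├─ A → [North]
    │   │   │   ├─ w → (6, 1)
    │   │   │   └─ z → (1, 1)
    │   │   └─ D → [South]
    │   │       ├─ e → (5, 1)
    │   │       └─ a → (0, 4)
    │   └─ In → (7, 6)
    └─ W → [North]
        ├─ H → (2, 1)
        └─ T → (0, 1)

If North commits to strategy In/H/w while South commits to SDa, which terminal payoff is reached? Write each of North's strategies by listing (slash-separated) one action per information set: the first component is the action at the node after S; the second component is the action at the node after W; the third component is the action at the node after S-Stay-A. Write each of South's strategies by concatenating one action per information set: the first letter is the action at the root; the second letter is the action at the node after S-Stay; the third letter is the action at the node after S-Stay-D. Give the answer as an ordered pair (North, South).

Trace the play path from the root:
  South plays S
  North plays In at [S]
→ terminal payoff (7, 6).
(North's choice at the node after W is never reached on this path, so it doesn't affect the outcome.)

(7, 6)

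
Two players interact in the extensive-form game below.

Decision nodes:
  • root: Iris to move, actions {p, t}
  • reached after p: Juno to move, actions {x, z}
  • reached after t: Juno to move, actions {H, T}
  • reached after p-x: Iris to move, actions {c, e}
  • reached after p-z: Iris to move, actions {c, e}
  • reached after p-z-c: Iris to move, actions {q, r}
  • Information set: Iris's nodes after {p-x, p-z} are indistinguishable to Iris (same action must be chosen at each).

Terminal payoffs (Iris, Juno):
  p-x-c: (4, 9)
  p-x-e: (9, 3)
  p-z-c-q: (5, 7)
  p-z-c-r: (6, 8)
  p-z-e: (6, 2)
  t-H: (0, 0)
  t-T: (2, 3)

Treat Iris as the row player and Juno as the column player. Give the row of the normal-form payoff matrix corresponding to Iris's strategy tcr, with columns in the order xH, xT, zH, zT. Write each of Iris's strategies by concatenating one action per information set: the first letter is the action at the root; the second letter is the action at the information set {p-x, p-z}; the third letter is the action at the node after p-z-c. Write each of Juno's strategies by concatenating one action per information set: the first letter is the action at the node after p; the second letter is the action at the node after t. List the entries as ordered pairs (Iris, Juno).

vs xH: Iris plays t → Juno plays H at [t] → (0, 0)
vs xT: Iris plays t → Juno plays T at [t] → (2, 3)
vs zH: Iris plays t → Juno plays H at [t] → (0, 0)
vs zT: Iris plays t → Juno plays T at [t] → (2, 3)

(0,0) (2,3) (0,0) (2,3)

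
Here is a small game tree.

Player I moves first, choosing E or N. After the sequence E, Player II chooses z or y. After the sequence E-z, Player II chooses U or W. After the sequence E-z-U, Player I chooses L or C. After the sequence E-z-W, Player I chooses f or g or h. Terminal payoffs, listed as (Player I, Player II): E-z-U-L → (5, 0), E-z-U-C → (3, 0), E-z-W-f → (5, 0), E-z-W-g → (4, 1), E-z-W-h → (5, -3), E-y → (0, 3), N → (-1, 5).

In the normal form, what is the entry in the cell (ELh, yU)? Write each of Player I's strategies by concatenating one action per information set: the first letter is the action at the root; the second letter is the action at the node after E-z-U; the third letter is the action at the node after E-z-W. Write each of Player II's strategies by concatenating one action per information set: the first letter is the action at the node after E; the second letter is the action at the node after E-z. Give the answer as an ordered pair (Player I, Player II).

(0, 3)

Trace the play path from the root:
  Player I plays E
  Player II plays y at [E]
→ terminal payoff (0, 3).
(Player I's choice at the node after E-z-U is never reached on this path, so it doesn't affect the outcome.)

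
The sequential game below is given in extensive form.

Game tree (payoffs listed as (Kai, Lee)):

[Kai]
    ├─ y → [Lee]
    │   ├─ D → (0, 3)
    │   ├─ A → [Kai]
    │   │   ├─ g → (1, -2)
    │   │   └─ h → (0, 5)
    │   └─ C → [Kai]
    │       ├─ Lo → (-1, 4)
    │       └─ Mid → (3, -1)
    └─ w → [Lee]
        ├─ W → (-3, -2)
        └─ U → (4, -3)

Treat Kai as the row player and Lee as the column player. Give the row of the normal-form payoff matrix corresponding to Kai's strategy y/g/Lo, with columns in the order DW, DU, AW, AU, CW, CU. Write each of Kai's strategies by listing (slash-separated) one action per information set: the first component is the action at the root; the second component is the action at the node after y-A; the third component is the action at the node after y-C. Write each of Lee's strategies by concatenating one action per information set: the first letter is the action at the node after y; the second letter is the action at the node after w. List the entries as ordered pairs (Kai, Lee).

(0,3) (0,3) (1,-2) (1,-2) (-1,4) (-1,4)

vs DW: Kai plays y → Lee plays D at [y] → (0, 3)
vs DU: Kai plays y → Lee plays D at [y] → (0, 3)
vs AW: Kai plays y → Lee plays A at [y] → Kai plays g at [y-A] → (1, -2)
vs AU: Kai plays y → Lee plays A at [y] → Kai plays g at [y-A] → (1, -2)
vs CW: Kai plays y → Lee plays C at [y] → Kai plays Lo at [y-C] → (-1, 4)
vs CU: Kai plays y → Lee plays C at [y] → Kai plays Lo at [y-C] → (-1, 4)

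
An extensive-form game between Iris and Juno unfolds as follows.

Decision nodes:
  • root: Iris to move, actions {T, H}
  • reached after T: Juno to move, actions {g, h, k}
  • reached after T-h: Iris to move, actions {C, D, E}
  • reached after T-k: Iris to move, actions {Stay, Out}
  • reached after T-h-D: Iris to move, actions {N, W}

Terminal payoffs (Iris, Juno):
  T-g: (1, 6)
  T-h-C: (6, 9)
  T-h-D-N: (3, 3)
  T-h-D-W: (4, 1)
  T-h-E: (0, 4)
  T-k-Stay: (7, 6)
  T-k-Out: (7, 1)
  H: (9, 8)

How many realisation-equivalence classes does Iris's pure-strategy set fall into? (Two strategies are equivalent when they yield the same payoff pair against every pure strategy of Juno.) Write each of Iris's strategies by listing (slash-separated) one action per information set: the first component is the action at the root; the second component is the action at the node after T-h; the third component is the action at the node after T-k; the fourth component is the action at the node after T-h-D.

9

Iris has 24 pure strategies: T/C/Stay/N, T/C/Stay/W, T/C/Out/N, T/C/Out/W, T/D/Stay/N, T/D/Stay/W, T/D/Out/N, T/D/Out/W, T/E/Stay/N, T/E/Stay/W, T/E/Out/N, T/E/Out/W, H/C/Stay/N, H/C/Stay/W, H/C/Out/N, H/C/Out/W, H/D/Stay/N, H/D/Stay/W, H/D/Out/N, H/D/Out/W, H/E/Stay/N, H/E/Stay/W, H/E/Out/N, H/E/Out/W. Columns: g, h, k.
{T/C/Stay/N, T/C/Stay/W} → row (1,6) (6,9) (7,6)
{T/C/Out/N, T/C/Out/W} → row (1,6) (6,9) (7,1)
{T/D/Stay/N} → row (1,6) (3,3) (7,6)
{T/D/Stay/W} → row (1,6) (4,1) (7,6)
{T/D/Out/N} → row (1,6) (3,3) (7,1)
{T/D/Out/W} → row (1,6) (4,1) (7,1)
{T/E/Stay/N, T/E/Stay/W} → row (1,6) (0,4) (7,6)
{T/E/Out/N, T/E/Out/W} → row (1,6) (0,4) (7,1)
{H/C/Stay/N, H/C/Stay/W, H/C/Out/N, H/C/Out/W, H/D/Stay/N, H/D/Stay/W, H/D/Out/N, H/D/Out/W, H/E/Stay/N, H/E/Stay/W, H/E/Out/N, H/E/Out/W} → row (9,8) (9,8) (9,8)
That's 9 distinct rows out of 24 strategies.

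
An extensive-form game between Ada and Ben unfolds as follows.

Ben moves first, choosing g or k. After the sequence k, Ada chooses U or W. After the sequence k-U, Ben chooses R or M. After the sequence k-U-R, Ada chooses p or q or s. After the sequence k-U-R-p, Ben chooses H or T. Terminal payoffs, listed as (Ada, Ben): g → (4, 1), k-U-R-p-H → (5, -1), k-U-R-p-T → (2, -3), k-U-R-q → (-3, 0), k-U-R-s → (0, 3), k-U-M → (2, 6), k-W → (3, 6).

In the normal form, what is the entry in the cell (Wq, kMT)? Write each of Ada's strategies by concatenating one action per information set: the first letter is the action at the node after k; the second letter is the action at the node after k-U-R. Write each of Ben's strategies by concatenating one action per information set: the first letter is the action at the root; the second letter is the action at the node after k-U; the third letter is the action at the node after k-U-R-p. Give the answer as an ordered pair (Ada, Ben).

(3, 6)

Trace the play path from the root:
  Ben plays k
  Ada plays W at [k]
→ terminal payoff (3, 6).
(Ada's choice at the node after k-U-R is never reached on this path, so it doesn't affect the outcome.)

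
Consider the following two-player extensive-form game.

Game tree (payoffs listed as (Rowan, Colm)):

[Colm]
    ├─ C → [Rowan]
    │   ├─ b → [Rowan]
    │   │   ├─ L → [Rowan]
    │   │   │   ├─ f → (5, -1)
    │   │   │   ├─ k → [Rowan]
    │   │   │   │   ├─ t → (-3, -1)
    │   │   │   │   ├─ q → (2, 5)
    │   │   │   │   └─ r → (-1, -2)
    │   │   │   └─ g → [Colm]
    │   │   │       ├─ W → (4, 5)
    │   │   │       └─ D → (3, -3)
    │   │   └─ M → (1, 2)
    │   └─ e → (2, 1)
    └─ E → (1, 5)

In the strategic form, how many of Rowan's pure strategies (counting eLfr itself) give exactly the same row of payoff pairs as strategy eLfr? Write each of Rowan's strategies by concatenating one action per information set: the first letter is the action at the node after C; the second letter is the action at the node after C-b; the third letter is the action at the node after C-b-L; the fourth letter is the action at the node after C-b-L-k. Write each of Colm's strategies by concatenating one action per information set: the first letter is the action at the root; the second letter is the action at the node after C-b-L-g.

Row for eLfr (columns CW, CD, EW, ED): (2,1) (2,1) (1,5) (1,5).
Under eLfr, Rowan's choice at the node after C-b and at the node after C-b-L and at the node after C-b-L-k can never be reached regardless of what Colm does, so varying those choices leaves every outcome unchanged.
Holding the reachable choices fixed and varying the unreachable ones freely already gives 2 × 3 × 3 = 18 equivalent strategies.
No other strategy reproduces this row, so those 18 are the full class: eLft, eLfq, eLfr, eLkt, eLkq, eLkr, eLgt, eLgq, eLgr, eMft, eMfq, eMfr, eMkt, eMkq, eMkr, eMgt, eMgq, eMgr.

18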